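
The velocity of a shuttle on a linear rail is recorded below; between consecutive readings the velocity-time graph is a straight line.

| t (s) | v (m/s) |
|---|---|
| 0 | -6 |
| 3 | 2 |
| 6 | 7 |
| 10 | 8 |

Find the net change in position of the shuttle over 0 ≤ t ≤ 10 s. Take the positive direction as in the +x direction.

37.5 m

Displacement is the signed area under the v-t curve.
0–3 s: ½(-6 + 2)(3) = -6 m
3–6 s: ½(2 + 7)(3) = 13.5 m
6–10 s: ½(7 + 8)(4) = 30 m
Net displacement = 37.5 m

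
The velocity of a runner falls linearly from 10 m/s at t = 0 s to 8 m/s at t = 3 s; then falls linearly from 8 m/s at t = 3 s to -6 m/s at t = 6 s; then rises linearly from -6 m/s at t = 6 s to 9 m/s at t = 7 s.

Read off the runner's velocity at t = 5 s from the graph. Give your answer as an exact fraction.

-4/3 m/s

On 3–6 s the graph is linear from 8 to -6 m/s: v(5) = 8 + (-6 − 8)·(5 − 3)/(6 − 3) = -4/3 m/s.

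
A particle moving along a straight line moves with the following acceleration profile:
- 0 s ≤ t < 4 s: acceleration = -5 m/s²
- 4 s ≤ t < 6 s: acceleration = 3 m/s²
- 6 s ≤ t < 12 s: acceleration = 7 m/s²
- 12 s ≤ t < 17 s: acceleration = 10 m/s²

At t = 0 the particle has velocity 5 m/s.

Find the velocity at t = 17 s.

Δv equals the area under the a-t graph; then v = v₀ + Δv.
0–4 s: -5 × 4 = -20 m/s
4–6 s: 3 × 2 = 6 m/s
6–12 s: 7 × 6 = 42 m/s
12–17 s: 10 × 5 = 50 m/s
Δv = 78 m/s, so v(17) = 5 + (78) = 83 m/s.

83 m/s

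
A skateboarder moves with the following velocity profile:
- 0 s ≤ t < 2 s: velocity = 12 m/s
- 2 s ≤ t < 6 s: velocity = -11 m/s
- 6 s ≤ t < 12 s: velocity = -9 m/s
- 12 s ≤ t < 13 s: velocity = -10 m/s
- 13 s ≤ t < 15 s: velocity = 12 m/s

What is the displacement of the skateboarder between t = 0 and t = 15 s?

-60 m

Net displacement equals the area under the velocity-time graph (areas below the axis count negative).
0–2 s: 12 × 2 = 24 m
2–6 s: -11 × 4 = -44 m
6–12 s: -9 × 6 = -54 m
12–13 s: -10 × 1 = -10 m
13–15 s: 12 × 2 = 24 m
Net displacement = -60 m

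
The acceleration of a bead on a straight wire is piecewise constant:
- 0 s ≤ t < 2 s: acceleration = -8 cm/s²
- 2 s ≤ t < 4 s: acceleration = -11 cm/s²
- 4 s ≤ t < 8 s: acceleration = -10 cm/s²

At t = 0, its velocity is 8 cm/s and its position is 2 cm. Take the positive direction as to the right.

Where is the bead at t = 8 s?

On each constant-a segment, Δv = aΔt and Δx = v₀Δt + ½aΔt²; chain segment to segment.
0–2 s: v starts 8 cm/s; Δx = 8·2 + ½·-8·2² = 0 cm; v ends -8 cm/s.
2–4 s: v starts -8 cm/s; Δx = -8·2 + ½·-11·2² = -38 cm; v ends -30 cm/s.
4–8 s: v starts -30 cm/s; Δx = -30·4 + ½·-10·4² = -200 cm; v ends -70 cm/s.
x(8) = 2 + Σ Δx = -236 cm.

-236 cm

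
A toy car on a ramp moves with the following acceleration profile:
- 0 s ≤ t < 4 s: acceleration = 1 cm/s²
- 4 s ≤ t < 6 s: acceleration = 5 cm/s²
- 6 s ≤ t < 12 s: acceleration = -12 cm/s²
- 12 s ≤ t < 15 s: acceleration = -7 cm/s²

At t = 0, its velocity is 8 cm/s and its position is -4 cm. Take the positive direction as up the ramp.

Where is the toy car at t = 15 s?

On each constant-a segment, Δv = aΔt and Δx = v₀Δt + ½aΔt²; chain segment to segment.
0–4 s: v starts 8 cm/s; Δx = 8·4 + ½·1·4² = 40 cm; v ends 12 cm/s.
4–6 s: v starts 12 cm/s; Δx = 12·2 + ½·5·2² = 34 cm; v ends 22 cm/s.
6–12 s: v starts 22 cm/s; Δx = 22·6 + ½·-12·6² = -84 cm; v ends -50 cm/s.
12–15 s: v starts -50 cm/s; Δx = -50·3 + ½·-7·3² = -181.5 cm; v ends -71 cm/s.
x(15) = -4 + Σ Δx = -195.5 cm.

-195.5 cm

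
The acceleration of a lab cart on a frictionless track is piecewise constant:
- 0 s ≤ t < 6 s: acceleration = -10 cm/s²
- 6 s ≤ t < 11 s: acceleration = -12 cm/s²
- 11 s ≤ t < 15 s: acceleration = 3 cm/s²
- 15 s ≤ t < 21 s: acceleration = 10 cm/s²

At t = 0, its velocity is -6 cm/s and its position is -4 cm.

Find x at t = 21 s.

-1684 cm

On each constant-a segment, Δv = aΔt and Δx = v₀Δt + ½aΔt²; chain segment to segment.
0–6 s: v starts -6 cm/s; Δx = -6·6 + ½·-10·6² = -216 cm; v ends -66 cm/s.
6–11 s: v starts -66 cm/s; Δx = -66·5 + ½·-12·5² = -480 cm; v ends -126 cm/s.
11–15 s: v starts -126 cm/s; Δx = -126·4 + ½·3·4² = -480 cm; v ends -114 cm/s.
15–21 s: v starts -114 cm/s; Δx = -114·6 + ½·10·6² = -504 cm; v ends -54 cm/s.
x(21) = -4 + Σ Δx = -1684 cm.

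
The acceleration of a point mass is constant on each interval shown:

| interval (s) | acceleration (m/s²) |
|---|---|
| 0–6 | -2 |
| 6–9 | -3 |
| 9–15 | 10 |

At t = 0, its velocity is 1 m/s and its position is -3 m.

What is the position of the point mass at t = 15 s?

On each constant-a segment, Δv = aΔt and Δx = v₀Δt + ½aΔt²; chain segment to segment.
0–6 s: v starts 1 m/s; Δx = 1·6 + ½·-2·6² = -30 m; v ends -11 m/s.
6–9 s: v starts -11 m/s; Δx = -11·3 + ½·-3·3² = -46.5 m; v ends -20 m/s.
9–15 s: v starts -20 m/s; Δx = -20·6 + ½·10·6² = 60 m; v ends 40 m/s.
x(15) = -3 + Σ Δx = -19.5 m.

-19.5 m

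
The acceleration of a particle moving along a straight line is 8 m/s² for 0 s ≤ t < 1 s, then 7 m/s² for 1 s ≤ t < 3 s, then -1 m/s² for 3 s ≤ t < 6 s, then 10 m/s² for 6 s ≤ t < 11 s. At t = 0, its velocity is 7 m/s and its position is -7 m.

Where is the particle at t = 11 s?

On each constant-a segment, Δv = aΔt and Δx = v₀Δt + ½aΔt²; chain segment to segment.
0–1 s: v starts 7 m/s; Δx = 7·1 + ½·8·1² = 11 m; v ends 15 m/s.
1–3 s: v starts 15 m/s; Δx = 15·2 + ½·7·2² = 44 m; v ends 29 m/s.
3–6 s: v starts 29 m/s; Δx = 29·3 + ½·-1·3² = 82.5 m; v ends 26 m/s.
6–11 s: v starts 26 m/s; Δx = 26·5 + ½·10·5² = 255 m; v ends 76 m/s.
x(11) = -7 + Σ Δx = 385.5 m.

385.5 m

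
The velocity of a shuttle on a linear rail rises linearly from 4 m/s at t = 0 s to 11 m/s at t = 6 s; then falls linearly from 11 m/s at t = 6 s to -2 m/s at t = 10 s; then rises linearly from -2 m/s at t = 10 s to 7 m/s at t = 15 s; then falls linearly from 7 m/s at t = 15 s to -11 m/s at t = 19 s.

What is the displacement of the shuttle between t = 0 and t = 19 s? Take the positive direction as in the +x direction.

67.5 m

Displacement is the signed area under the v-t curve.
0–6 s: ½(4 + 11)(6) = 45 m
6–10 s: ½(11 + -2)(4) = 18 m
10–15 s: ½(-2 + 7)(5) = 12.5 m
15–19 s: ½(7 + -11)(4) = -8 m
Net displacement = 67.5 m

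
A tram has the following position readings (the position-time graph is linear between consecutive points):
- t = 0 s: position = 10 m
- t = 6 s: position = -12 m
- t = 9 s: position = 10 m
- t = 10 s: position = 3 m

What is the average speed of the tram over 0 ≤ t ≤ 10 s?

5.1 m/s

Average speed = (total path length)/(elapsed time); on a piecewise-linear x-t graph the path length is Σ|Δx|.
0–6 s: |Δx| = |-12 − 10| = 22 m
6–9 s: |Δx| = |10 − -12| = 22 m
9–10 s: |Δx| = |3 − 10| = 7 m
Total path = 51 m; average speed = 51/10 = 5.1 m/s.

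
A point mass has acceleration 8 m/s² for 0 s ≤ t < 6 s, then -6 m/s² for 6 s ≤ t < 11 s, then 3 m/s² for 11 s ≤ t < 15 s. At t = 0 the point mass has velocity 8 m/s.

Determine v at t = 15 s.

38 m/s

Δv equals the area under the a-t graph; then v = v₀ + Δv.
0–6 s: 8 × 6 = 48 m/s
6–11 s: -6 × 5 = -30 m/s
11–15 s: 3 × 4 = 12 m/s
Δv = 30 m/s, so v(15) = 8 + (30) = 38 m/s.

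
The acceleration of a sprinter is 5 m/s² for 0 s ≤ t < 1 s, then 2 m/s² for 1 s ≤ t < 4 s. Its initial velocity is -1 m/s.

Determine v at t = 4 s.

Δv equals the area under the a-t graph; then v = v₀ + Δv.
0–1 s: 5 × 1 = 5 m/s
1–4 s: 2 × 3 = 6 m/s
Δv = 11 m/s, so v(4) = -1 + (11) = 10 m/s.

10 m/s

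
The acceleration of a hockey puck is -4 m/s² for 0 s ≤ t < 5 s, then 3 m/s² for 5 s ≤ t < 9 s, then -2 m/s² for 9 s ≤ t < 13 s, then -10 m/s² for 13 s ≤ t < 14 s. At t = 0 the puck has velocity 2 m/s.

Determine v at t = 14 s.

Δv equals the area under the a-t graph; then v = v₀ + Δv.
0–5 s: -4 × 5 = -20 m/s
5–9 s: 3 × 4 = 12 m/s
9–13 s: -2 × 4 = -8 m/s
13–14 s: -10 × 1 = -10 m/s
Δv = -26 m/s, so v(14) = 2 + (-26) = -24 m/s.

-24 m/s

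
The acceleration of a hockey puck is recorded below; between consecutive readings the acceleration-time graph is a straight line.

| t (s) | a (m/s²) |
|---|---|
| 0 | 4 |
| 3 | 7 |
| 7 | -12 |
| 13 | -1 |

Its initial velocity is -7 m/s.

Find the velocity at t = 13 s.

-39.5 m/s

Δv equals the area under the a-t graph; then v = v₀ + Δv.
0–3 s: ½(4 + 7)(3) = 16.5 m/s
3–7 s: ½(7 + -12)(4) = -10 m/s
7–13 s: ½(-12 + -1)(6) = -39 m/s
Δv = -32.5 m/s, so v(13) = -7 + (-32.5) = -39.5 m/s.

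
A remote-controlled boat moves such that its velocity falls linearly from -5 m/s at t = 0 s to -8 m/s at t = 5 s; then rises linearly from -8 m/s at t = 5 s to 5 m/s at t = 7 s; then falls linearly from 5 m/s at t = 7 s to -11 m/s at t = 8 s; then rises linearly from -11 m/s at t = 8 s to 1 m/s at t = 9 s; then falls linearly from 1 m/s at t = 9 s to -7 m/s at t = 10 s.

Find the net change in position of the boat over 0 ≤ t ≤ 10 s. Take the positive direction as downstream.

-46.5 m

Net displacement equals the area under the velocity-time graph (areas below the axis count negative).
0–5 s: ½(-5 + -8)(5) = -32.5 m
5–7 s: ½(-8 + 5)(2) = -3 m
7–8 s: ½(5 + -11)(1) = -3 m
8–9 s: ½(-11 + 1)(1) = -5 m
9–10 s: ½(1 + -7)(1) = -3 m
Net displacement = -46.5 m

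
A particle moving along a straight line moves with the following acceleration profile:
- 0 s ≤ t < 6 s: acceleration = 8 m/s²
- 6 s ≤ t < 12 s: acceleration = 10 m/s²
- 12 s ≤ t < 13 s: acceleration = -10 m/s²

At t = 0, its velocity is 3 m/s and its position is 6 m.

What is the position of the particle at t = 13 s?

On each constant-a segment, Δv = aΔt and Δx = v₀Δt + ½aΔt²; chain segment to segment.
0–6 s: v starts 3 m/s; Δx = 3·6 + ½·8·6² = 162 m; v ends 51 m/s.
6–12 s: v starts 51 m/s; Δx = 51·6 + ½·10·6² = 486 m; v ends 111 m/s.
12–13 s: v starts 111 m/s; Δx = 111·1 + ½·-10·1² = 106 m; v ends 101 m/s.
x(13) = 6 + Σ Δx = 760 m.

760 m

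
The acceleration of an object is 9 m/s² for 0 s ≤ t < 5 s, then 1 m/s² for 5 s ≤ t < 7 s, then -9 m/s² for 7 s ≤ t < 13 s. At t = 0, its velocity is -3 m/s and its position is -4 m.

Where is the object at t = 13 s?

281.5 m

On each constant-a segment, Δv = aΔt and Δx = v₀Δt + ½aΔt²; chain segment to segment.
0–5 s: v starts -3 m/s; Δx = -3·5 + ½·9·5² = 97.5 m; v ends 42 m/s.
5–7 s: v starts 42 m/s; Δx = 42·2 + ½·1·2² = 86 m; v ends 44 m/s.
7–13 s: v starts 44 m/s; Δx = 44·6 + ½·-9·6² = 102 m; v ends -10 m/s.
x(13) = -4 + Σ Δx = 281.5 m.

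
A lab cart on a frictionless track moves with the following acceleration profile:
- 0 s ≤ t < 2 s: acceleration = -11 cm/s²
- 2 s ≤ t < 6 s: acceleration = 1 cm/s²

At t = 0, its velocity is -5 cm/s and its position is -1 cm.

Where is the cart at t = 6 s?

-133 cm

On each constant-a segment, Δv = aΔt and Δx = v₀Δt + ½aΔt²; chain segment to segment.
0–2 s: v starts -5 cm/s; Δx = -5·2 + ½·-11·2² = -32 cm; v ends -27 cm/s.
2–6 s: v starts -27 cm/s; Δx = -27·4 + ½·1·4² = -100 cm; v ends -23 cm/s.
x(6) = -1 + Σ Δx = -133 cm.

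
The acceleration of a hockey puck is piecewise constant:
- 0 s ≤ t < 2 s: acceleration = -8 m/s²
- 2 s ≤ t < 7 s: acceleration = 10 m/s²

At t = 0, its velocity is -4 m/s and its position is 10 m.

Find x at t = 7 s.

11 m

On each constant-a segment, Δv = aΔt and Δx = v₀Δt + ½aΔt²; chain segment to segment.
0–2 s: v starts -4 m/s; Δx = -4·2 + ½·-8·2² = -24 m; v ends -20 m/s.
2–7 s: v starts -20 m/s; Δx = -20·5 + ½·10·5² = 25 m; v ends 30 m/s.
x(7) = 10 + Σ Δx = 11 m.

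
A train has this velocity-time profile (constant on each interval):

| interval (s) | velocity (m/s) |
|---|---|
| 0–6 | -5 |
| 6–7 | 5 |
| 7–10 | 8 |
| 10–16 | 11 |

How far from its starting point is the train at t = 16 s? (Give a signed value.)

65 m

Net displacement equals the area under the velocity-time graph (areas below the axis count negative).
0–6 s: -5 × 6 = -30 m
6–7 s: 5 × 1 = 5 m
7–10 s: 8 × 3 = 24 m
10–16 s: 11 × 6 = 66 m
Net displacement = 65 m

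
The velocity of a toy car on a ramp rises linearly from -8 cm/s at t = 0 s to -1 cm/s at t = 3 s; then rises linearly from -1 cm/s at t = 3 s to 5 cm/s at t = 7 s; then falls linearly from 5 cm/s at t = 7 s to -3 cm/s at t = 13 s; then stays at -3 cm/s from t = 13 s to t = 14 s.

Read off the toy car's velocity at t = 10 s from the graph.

1 cm/s

On 7–13 s the graph is linear from 5 to -3 cm/s: v(10) = 5 + (-3 − 5)·(10 − 7)/(13 − 7) = 1 cm/s.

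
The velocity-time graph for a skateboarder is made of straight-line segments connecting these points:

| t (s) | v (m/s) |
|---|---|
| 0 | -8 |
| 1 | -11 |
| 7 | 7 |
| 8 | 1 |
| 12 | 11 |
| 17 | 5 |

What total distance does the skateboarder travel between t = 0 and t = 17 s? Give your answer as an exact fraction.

635/6 m

Total distance travelled is ∫|v| dt — sum the magnitudes of each area piece.
0–1 s: |½(-8 + -11)(1)| = 9.5 m
1–7 s: v = 0 at t = 14/3 s; triangle areas 121/6 + 49/6 = 85/3 m
7–8 s: |½(7 + 1)(1)| = 4 m
8–12 s: |½(1 + 11)(4)| = 24 m
12–17 s: |½(11 + 5)(5)| = 40 m
Total distance = 635/6 m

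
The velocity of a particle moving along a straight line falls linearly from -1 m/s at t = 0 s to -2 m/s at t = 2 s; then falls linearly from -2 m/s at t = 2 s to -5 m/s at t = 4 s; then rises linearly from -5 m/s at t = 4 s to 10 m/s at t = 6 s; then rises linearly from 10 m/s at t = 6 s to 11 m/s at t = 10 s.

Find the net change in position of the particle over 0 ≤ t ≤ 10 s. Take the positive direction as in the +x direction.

37 m

Displacement is the signed area under the v-t curve.
0–2 s: ½(-1 + -2)(2) = -3 m
2–4 s: ½(-2 + -5)(2) = -7 m
4–6 s: ½(-5 + 10)(2) = 5 m
6–10 s: ½(10 + 11)(4) = 42 m
Net displacement = 37 m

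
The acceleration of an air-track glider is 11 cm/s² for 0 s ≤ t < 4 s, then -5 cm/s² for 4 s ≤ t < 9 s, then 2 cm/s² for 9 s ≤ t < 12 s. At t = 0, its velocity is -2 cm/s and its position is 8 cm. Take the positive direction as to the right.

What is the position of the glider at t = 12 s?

295.5 cm

On each constant-a segment, Δv = aΔt and Δx = v₀Δt + ½aΔt²; chain segment to segment.
0–4 s: v starts -2 cm/s; Δx = -2·4 + ½·11·4² = 80 cm; v ends 42 cm/s.
4–9 s: v starts 42 cm/s; Δx = 42·5 + ½·-5·5² = 147.5 cm; v ends 17 cm/s.
9–12 s: v starts 17 cm/s; Δx = 17·3 + ½·2·3² = 60 cm; v ends 23 cm/s.
x(12) = 8 + Σ Δx = 295.5 cm.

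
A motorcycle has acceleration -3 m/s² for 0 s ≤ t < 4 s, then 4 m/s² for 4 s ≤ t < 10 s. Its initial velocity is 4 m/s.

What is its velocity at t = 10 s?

Δv equals the area under the a-t graph; then v = v₀ + Δv.
0–4 s: -3 × 4 = -12 m/s
4–10 s: 4 × 6 = 24 m/s
Δv = 12 m/s, so v(10) = 4 + (12) = 16 m/s.

16 m/s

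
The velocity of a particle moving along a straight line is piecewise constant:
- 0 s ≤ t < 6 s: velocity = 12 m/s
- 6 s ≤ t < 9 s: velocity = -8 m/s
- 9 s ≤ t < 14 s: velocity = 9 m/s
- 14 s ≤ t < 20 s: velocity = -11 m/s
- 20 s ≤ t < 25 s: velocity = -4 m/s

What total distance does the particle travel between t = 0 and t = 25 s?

227 m

Total distance travelled is ∫|v| dt — sum the magnitudes of each area piece.
0–6 s: |12| × 6 = 72 m
6–9 s: |-8| × 3 = 24 m
9–14 s: |9| × 5 = 45 m
14–20 s: |-11| × 6 = 66 m
20–25 s: |-4| × 5 = 20 m
Total distance = 227 m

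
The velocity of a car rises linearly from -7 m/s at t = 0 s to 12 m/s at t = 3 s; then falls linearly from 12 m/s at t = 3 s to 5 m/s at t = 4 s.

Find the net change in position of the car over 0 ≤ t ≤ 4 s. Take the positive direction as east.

Net displacement equals the area under the velocity-time graph (areas below the axis count negative).
0–3 s: ½(-7 + 12)(3) = 7.5 m
3–4 s: ½(12 + 5)(1) = 8.5 m
Net displacement = 16 m

16 m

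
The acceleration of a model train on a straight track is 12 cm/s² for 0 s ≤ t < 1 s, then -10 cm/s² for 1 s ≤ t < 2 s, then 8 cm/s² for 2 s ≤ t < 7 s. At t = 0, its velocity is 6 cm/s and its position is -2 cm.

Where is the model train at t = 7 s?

163 cm

On each constant-a segment, Δv = aΔt and Δx = v₀Δt + ½aΔt²; chain segment to segment.
0–1 s: v starts 6 cm/s; Δx = 6·1 + ½·12·1² = 12 cm; v ends 18 cm/s.
1–2 s: v starts 18 cm/s; Δx = 18·1 + ½·-10·1² = 13 cm; v ends 8 cm/s.
2–7 s: v starts 8 cm/s; Δx = 8·5 + ½·8·5² = 140 cm; v ends 48 cm/s.
x(7) = -2 + Σ Δx = 163 cm.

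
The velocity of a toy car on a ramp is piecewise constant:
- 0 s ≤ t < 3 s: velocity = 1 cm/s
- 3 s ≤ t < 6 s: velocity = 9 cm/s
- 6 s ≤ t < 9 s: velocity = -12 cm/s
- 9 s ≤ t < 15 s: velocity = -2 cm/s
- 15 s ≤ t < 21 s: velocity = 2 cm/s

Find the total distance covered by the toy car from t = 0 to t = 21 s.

Total distance travelled is ∫|v| dt — sum the magnitudes of each area piece.
0–3 s: |1| × 3 = 3 cm
3–6 s: |9| × 3 = 27 cm
6–9 s: |-12| × 3 = 36 cm
9–15 s: |-2| × 6 = 12 cm
15–21 s: |2| × 6 = 12 cm
Total distance = 90 cm

90 cm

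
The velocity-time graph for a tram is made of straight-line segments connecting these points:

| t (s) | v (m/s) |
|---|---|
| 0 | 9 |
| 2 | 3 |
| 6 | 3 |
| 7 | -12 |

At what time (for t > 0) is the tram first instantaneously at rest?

v changes sign on 6–7 s (from 3 to -12); the graph is linear there, so v = 0 at t = 6 + (-3)·(7 − 6)/(-12 − 3) = 6.2 s.

t = 6.2 s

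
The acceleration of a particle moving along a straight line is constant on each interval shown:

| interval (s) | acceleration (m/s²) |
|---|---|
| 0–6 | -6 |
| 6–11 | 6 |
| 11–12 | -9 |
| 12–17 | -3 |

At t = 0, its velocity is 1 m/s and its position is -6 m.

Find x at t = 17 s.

-325 m

On each constant-a segment, Δv = aΔt and Δx = v₀Δt + ½aΔt²; chain segment to segment.
0–6 s: v starts 1 m/s; Δx = 1·6 + ½·-6·6² = -102 m; v ends -35 m/s.
6–11 s: v starts -35 m/s; Δx = -35·5 + ½·6·5² = -100 m; v ends -5 m/s.
11–12 s: v starts -5 m/s; Δx = -5·1 + ½·-9·1² = -9.5 m; v ends -14 m/s.
12–17 s: v starts -14 m/s; Δx = -14·5 + ½·-3·5² = -107.5 m; v ends -29 m/s.
x(17) = -6 + Σ Δx = -325 m.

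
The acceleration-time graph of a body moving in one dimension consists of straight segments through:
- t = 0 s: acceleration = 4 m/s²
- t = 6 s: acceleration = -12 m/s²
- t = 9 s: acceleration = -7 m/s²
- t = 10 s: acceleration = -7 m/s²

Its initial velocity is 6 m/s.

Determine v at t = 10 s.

Δv equals the area under the a-t graph; then v = v₀ + Δv.
0–6 s: ½(4 + -12)(6) = -24 m/s
6–9 s: ½(-12 + -7)(3) = -28.5 m/s
9–10 s: -7 × 1 = -7 m/s
Δv = -59.5 m/s, so v(10) = 6 + (-59.5) = -53.5 m/s.

-53.5 m/s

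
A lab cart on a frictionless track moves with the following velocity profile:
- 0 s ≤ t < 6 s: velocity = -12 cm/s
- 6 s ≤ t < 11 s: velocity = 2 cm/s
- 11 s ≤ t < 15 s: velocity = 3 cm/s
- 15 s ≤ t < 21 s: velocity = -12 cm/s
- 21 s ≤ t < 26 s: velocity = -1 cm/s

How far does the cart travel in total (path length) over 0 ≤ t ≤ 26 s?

Distance (not displacement) is the total path length: add the absolute areas under v-t.
0–6 s: |-12| × 6 = 72 cm
6–11 s: |2| × 5 = 10 cm
11–15 s: |3| × 4 = 12 cm
15–21 s: |-12| × 6 = 72 cm
21–26 s: |-1| × 5 = 5 cm
Total distance = 171 cm

171 cm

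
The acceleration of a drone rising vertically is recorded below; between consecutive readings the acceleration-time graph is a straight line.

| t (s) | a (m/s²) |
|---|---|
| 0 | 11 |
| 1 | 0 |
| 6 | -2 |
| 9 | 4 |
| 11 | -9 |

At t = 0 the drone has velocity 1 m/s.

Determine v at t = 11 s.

Δv equals the area under the a-t graph; then v = v₀ + Δv.
0–1 s: ½(11 + 0)(1) = 5.5 m/s
1–6 s: ½(0 + -2)(5) = -5 m/s
6–9 s: ½(-2 + 4)(3) = 3 m/s
9–11 s: ½(4 + -9)(2) = -5 m/s
Δv = -1.5 m/s, so v(11) = 1 + (-1.5) = -0.5 m/s.

-0.5 m/s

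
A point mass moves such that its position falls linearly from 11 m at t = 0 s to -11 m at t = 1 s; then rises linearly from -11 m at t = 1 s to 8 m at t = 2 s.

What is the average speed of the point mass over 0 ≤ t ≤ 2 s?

20.5 m/s

Average speed = (total path length)/(elapsed time); on a piecewise-linear x-t graph the path length is Σ|Δx|.
0–1 s: |Δx| = |-11 − 11| = 22 m
1–2 s: |Δx| = |8 − -11| = 19 m
Total path = 41 m; average speed = 41/2 = 20.5 m/s.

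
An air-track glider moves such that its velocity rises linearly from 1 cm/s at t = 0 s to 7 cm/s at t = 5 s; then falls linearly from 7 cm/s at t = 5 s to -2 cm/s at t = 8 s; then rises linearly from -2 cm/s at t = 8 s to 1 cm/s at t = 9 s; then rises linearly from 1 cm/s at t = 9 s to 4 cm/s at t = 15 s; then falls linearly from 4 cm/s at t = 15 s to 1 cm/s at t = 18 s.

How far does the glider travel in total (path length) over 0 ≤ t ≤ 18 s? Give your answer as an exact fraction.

313/6 cm

Total distance travelled is ∫|v| dt — sum the magnitudes of each area piece.
0–5 s: |½(1 + 7)(5)| = 20 cm
5–8 s: v = 0 at t = 22/3 s; triangle areas 49/6 + 2/3 = 53/6 cm
8–9 s: v = 0 at t = 26/3 s; triangle areas 2/3 + 1/6 = 5/6 cm
9–15 s: |½(1 + 4)(6)| = 15 cm
15–18 s: |½(4 + 1)(3)| = 7.5 cm
Total distance = 313/6 cm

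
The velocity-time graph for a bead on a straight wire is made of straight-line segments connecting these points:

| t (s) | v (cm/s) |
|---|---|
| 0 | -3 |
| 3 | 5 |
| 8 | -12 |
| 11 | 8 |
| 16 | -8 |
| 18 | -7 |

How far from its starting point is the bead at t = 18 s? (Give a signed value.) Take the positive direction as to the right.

Displacement is the signed area under the v-t curve.
0–3 s: ½(-3 + 5)(3) = 3 cm
3–8 s: ½(5 + -12)(5) = -17.5 cm
8–11 s: ½(-12 + 8)(3) = -6 cm
11–16 s: ½(8 + -8)(5) = 0 cm
16–18 s: ½(-8 + -7)(2) = -15 cm
Net displacement = -35.5 cm

-35.5 cm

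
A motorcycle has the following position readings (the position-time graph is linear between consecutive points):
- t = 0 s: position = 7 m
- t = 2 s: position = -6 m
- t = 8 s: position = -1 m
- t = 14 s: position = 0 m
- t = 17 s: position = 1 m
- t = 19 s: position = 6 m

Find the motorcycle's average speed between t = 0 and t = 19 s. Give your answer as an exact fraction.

25/19 m/s

Average speed = (total path length)/(elapsed time); on a piecewise-linear x-t graph the path length is Σ|Δx|.
0–2 s: |Δx| = |-6 − 7| = 13 m
2–8 s: |Δx| = |-1 − -6| = 5 m
8–14 s: |Δx| = |0 − -1| = 1 m
14–17 s: |Δx| = |1 − 0| = 1 m
17–19 s: |Δx| = |6 − 1| = 5 m
Total path = 25 m; average speed = 25/19 = 25/19 m/s.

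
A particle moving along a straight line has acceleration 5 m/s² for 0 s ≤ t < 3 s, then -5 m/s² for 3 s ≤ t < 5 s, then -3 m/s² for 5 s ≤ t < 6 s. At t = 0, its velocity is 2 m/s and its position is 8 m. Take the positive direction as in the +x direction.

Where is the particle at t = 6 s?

On each constant-a segment, Δv = aΔt and Δx = v₀Δt + ½aΔt²; chain segment to segment.
0–3 s: v starts 2 m/s; Δx = 2·3 + ½·5·3² = 28.5 m; v ends 17 m/s.
3–5 s: v starts 17 m/s; Δx = 17·2 + ½·-5·2² = 24 m; v ends 7 m/s.
5–6 s: v starts 7 m/s; Δx = 7·1 + ½·-3·1² = 5.5 m; v ends 4 m/s.
x(6) = 8 + Σ Δx = 66 m.

66 m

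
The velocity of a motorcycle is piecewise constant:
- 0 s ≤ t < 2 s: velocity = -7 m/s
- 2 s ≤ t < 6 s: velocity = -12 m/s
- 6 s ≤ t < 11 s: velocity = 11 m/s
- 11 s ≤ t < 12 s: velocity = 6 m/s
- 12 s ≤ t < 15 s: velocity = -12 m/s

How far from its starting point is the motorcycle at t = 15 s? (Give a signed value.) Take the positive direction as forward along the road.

Net displacement equals the area under the velocity-time graph (areas below the axis count negative).
0–2 s: -7 × 2 = -14 m
2–6 s: -12 × 4 = -48 m
6–11 s: 11 × 5 = 55 m
11–12 s: 6 × 1 = 6 m
12–15 s: -12 × 3 = -36 m
Net displacement = -37 m

-37 m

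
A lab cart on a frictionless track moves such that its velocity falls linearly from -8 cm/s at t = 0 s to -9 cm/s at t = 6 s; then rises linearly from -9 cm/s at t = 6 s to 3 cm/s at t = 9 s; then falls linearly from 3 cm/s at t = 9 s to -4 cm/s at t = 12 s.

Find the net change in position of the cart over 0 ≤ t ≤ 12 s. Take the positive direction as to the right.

Net displacement equals the area under the velocity-time graph (areas below the axis count negative).
0–6 s: ½(-8 + -9)(6) = -51 cm
6–9 s: ½(-9 + 3)(3) = -9 cm
9–12 s: ½(3 + -4)(3) = -1.5 cm
Net displacement = -61.5 cm

-61.5 cm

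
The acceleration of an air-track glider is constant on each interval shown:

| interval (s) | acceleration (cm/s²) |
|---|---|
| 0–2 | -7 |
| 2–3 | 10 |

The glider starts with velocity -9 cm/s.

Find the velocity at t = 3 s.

Δv equals the area under the a-t graph; then v = v₀ + Δv.
0–2 s: -7 × 2 = -14 cm/s
2–3 s: 10 × 1 = 10 cm/s
Δv = -4 cm/s, so v(3) = -9 + (-4) = -13 cm/s.

-13 cm/s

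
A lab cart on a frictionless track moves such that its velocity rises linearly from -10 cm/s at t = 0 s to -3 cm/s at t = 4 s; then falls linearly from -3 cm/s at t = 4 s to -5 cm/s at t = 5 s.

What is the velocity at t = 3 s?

On 0–4 s the graph is linear from -10 to -3 cm/s: v(3) = -10 + (-3 − -10)·(3 − 0)/(4 − 0) = -4.75 cm/s.

-4.75 cm/s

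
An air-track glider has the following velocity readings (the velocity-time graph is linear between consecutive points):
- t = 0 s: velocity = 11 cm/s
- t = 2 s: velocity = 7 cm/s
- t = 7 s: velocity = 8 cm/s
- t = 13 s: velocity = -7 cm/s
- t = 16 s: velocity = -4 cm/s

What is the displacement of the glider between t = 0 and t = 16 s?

42 cm

Net displacement equals the area under the velocity-time graph (areas below the axis count negative).
0–2 s: ½(11 + 7)(2) = 18 cm
2–7 s: ½(7 + 8)(5) = 37.5 cm
7–13 s: ½(8 + -7)(6) = 3 cm
13–16 s: ½(-7 + -4)(3) = -16.5 cm
Net displacement = 42 cm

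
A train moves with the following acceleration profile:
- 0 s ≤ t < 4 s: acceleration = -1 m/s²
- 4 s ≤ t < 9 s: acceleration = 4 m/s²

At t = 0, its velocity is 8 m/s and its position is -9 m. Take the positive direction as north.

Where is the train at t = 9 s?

On each constant-a segment, Δv = aΔt and Δx = v₀Δt + ½aΔt²; chain segment to segment.
0–4 s: v starts 8 m/s; Δx = 8·4 + ½·-1·4² = 24 m; v ends 4 m/s.
4–9 s: v starts 4 m/s; Δx = 4·5 + ½·4·5² = 70 m; v ends 24 m/s.
x(9) = -9 + Σ Δx = 85 m.

85 m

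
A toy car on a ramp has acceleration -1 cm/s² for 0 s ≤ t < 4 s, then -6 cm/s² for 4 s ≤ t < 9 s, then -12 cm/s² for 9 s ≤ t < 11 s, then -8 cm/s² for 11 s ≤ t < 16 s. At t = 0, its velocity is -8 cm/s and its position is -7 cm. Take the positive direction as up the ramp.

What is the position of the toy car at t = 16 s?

On each constant-a segment, Δv = aΔt and Δx = v₀Δt + ½aΔt²; chain segment to segment.
0–4 s: v starts -8 cm/s; Δx = -8·4 + ½·-1·4² = -40 cm; v ends -12 cm/s.
4–9 s: v starts -12 cm/s; Δx = -12·5 + ½·-6·5² = -135 cm; v ends -42 cm/s.
9–11 s: v starts -42 cm/s; Δx = -42·2 + ½·-12·2² = -108 cm; v ends -66 cm/s.
11–16 s: v starts -66 cm/s; Δx = -66·5 + ½·-8·5² = -430 cm; v ends -106 cm/s.
x(16) = -7 + Σ Δx = -720 cm.

-720 cm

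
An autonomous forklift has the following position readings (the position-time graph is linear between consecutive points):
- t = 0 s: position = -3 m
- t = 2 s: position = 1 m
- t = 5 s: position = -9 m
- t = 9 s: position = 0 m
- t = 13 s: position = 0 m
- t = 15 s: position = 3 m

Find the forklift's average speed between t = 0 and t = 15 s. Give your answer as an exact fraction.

Average speed = (total path length)/(elapsed time); on a piecewise-linear x-t graph the path length is Σ|Δx|.
0–2 s: |Δx| = |1 − -3| = 4 m
2–5 s: |Δx| = |-9 − 1| = 10 m
5–9 s: |Δx| = |0 − -9| = 9 m
9–13 s: |Δx| = |0 − 0| = 0 m
13–15 s: |Δx| = |3 − 0| = 3 m
Total path = 26 m; average speed = 26/15 = 26/15 m/s.

26/15 m/s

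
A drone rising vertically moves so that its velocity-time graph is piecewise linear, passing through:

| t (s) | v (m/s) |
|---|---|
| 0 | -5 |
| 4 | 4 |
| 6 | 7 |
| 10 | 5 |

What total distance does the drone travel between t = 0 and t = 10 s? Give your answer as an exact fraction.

397/9 m

Total distance travelled is ∫|v| dt — sum the magnitudes of each area piece.
0–4 s: v = 0 at t = 20/9 s; triangle areas 50/9 + 32/9 = 82/9 m
4–6 s: |½(4 + 7)(2)| = 11 m
6–10 s: |½(7 + 5)(4)| = 24 m
Total distance = 397/9 m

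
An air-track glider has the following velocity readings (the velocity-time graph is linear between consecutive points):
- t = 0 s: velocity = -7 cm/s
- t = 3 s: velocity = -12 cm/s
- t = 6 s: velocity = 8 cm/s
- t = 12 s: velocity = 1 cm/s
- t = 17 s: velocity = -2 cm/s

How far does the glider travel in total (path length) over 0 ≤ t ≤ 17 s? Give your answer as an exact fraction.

Distance (not displacement) is the total path length: add the absolute areas under v-t.
0–3 s: |½(-7 + -12)(3)| = 28.5 cm
3–6 s: v = 0 at t = 4.8 s; triangle areas 10.8 + 4.8 = 15.6 cm
6–12 s: |½(8 + 1)(6)| = 27 cm
12–17 s: v = 0 at t = 41/3 s; triangle areas 5/6 + 10/3 = 25/6 cm
Total distance = 1129/15 cm

1129/15 cm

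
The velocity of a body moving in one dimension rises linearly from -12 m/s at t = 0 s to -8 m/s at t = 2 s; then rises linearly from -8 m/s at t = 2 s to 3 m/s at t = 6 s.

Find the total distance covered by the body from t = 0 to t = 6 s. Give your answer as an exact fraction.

366/11 m

Distance (not displacement) is the total path length: add the absolute areas under v-t.
0–2 s: |½(-12 + -8)(2)| = 20 m
2–6 s: v = 0 at t = 54/11 s; triangle areas 128/11 + 18/11 = 146/11 m
Total distance = 366/11 m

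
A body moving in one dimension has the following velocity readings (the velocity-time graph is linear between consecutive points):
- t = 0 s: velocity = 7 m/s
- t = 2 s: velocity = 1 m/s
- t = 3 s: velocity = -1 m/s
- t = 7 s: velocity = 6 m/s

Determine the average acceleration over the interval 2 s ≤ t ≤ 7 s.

1 m/s²

Average acceleration = Δv/Δt = (6 − 1)/(7 − 2) = 1 m/s².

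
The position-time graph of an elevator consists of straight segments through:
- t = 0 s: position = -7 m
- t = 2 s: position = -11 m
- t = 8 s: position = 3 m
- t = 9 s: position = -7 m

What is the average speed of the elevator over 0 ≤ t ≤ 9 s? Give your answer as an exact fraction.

Average speed = (total path length)/(elapsed time); on a piecewise-linear x-t graph the path length is Σ|Δx|.
0–2 s: |Δx| = |-11 − -7| = 4 m
2–8 s: |Δx| = |3 − -11| = 14 m
8–9 s: |Δx| = |-7 − 3| = 10 m
Total path = 28 m; average speed = 28/9 = 28/9 m/s.

28/9 m/s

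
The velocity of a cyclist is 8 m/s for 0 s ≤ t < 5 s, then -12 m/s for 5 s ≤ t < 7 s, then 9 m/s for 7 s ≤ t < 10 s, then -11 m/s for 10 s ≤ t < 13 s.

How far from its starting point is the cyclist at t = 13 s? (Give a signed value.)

10 m

Net displacement equals the area under the velocity-time graph (areas below the axis count negative).
0–5 s: 8 × 5 = 40 m
5–7 s: -12 × 2 = -24 m
7–10 s: 9 × 3 = 27 m
10–13 s: -11 × 3 = -33 m
Net displacement = 10 m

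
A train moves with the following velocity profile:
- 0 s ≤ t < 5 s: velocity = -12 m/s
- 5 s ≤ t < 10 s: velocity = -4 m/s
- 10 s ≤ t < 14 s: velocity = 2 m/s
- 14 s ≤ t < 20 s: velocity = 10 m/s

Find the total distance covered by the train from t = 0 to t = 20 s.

148 m

Total distance travelled is ∫|v| dt — sum the magnitudes of each area piece.
0–5 s: |-12| × 5 = 60 m
5–10 s: |-4| × 5 = 20 m
10–14 s: |2| × 4 = 8 m
14–20 s: |10| × 6 = 60 m
Total distance = 148 m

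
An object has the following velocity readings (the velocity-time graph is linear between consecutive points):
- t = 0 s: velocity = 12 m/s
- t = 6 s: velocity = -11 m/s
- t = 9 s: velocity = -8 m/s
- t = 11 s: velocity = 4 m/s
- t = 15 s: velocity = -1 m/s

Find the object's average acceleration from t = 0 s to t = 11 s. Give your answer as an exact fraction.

Average acceleration = Δv/Δt = (4 − 12)/(11 − 0) = -8/11 m/s².

-8/11 m/s²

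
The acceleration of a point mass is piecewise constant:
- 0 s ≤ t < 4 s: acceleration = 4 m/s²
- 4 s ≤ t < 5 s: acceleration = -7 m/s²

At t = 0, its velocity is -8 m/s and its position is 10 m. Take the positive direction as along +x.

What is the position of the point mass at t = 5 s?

On each constant-a segment, Δv = aΔt and Δx = v₀Δt + ½aΔt²; chain segment to segment.
0–4 s: v starts -8 m/s; Δx = -8·4 + ½·4·4² = 0 m; v ends 8 m/s.
4–5 s: v starts 8 m/s; Δx = 8·1 + ½·-7·1² = 4.5 m; v ends 1 m/s.
x(5) = 10 + Σ Δx = 14.5 m.

14.5 m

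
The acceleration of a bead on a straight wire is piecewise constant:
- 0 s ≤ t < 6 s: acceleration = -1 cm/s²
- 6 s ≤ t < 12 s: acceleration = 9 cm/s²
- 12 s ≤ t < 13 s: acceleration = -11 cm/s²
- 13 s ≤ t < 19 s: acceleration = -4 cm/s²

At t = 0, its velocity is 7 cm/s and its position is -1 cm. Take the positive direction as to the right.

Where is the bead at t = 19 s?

432.5 cm

On each constant-a segment, Δv = aΔt and Δx = v₀Δt + ½aΔt²; chain segment to segment.
0–6 s: v starts 7 cm/s; Δx = 7·6 + ½·-1·6² = 24 cm; v ends 1 cm/s.
6–12 s: v starts 1 cm/s; Δx = 1·6 + ½·9·6² = 168 cm; v ends 55 cm/s.
12–13 s: v starts 55 cm/s; Δx = 55·1 + ½·-11·1² = 49.5 cm; v ends 44 cm/s.
13–19 s: v starts 44 cm/s; Δx = 44·6 + ½·-4·6² = 192 cm; v ends 20 cm/s.
x(19) = -1 + Σ Δx = 432.5 cm.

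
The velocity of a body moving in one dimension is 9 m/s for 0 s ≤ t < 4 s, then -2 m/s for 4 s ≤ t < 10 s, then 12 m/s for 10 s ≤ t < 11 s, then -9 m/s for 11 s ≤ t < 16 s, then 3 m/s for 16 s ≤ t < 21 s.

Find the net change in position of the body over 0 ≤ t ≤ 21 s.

Displacement is the signed area under the v-t curve.
0–4 s: 9 × 4 = 36 m
4–10 s: -2 × 6 = -12 m
10–11 s: 12 × 1 = 12 m
11–16 s: -9 × 5 = -45 m
16–21 s: 3 × 5 = 15 m
Net displacement = 6 m

6 m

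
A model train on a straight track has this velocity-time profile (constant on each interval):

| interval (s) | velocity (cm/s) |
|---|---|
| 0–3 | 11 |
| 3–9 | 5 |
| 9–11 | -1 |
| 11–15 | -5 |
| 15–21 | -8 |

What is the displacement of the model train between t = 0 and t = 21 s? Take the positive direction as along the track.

Displacement is the signed area under the v-t curve.
0–3 s: 11 × 3 = 33 cm
3–9 s: 5 × 6 = 30 cm
9–11 s: -1 × 2 = -2 cm
11–15 s: -5 × 4 = -20 cm
15–21 s: -8 × 6 = -48 cm
Net displacement = -7 cm

-7 cm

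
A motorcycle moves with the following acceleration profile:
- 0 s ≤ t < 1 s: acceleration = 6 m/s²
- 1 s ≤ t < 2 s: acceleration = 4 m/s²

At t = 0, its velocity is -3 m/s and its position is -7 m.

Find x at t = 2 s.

-2 m

On each constant-a segment, Δv = aΔt and Δx = v₀Δt + ½aΔt²; chain segment to segment.
0–1 s: v starts -3 m/s; Δx = -3·1 + ½·6·1² = 0 m; v ends 3 m/s.
1–2 s: v starts 3 m/s; Δx = 3·1 + ½·4·1² = 5 m; v ends 7 m/s.
x(2) = -7 + Σ Δx = -2 m.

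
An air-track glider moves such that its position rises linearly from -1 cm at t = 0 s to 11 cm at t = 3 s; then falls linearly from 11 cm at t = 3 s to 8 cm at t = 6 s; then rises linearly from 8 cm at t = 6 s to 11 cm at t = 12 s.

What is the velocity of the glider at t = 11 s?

Velocity is the slope of the x-t graph on 6–12 s: (11 − 8)/(12 − 6) = 0.5 cm/s.

0.5 cm/s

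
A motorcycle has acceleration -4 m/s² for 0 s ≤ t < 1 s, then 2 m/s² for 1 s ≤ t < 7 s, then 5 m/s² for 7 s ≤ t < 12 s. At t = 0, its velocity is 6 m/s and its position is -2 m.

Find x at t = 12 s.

182.5 m

On each constant-a segment, Δv = aΔt and Δx = v₀Δt + ½aΔt²; chain segment to segment.
0–1 s: v starts 6 m/s; Δx = 6·1 + ½·-4·1² = 4 m; v ends 2 m/s.
1–7 s: v starts 2 m/s; Δx = 2·6 + ½·2·6² = 48 m; v ends 14 m/s.
7–12 s: v starts 14 m/s; Δx = 14·5 + ½·5·5² = 132.5 m; v ends 39 m/s.
x(12) = -2 + Σ Δx = 182.5 m.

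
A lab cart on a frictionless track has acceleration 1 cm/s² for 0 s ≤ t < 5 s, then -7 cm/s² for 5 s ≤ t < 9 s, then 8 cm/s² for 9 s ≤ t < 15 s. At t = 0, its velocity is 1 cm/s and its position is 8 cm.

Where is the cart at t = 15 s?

5.5 cm

On each constant-a segment, Δv = aΔt and Δx = v₀Δt + ½aΔt²; chain segment to segment.
0–5 s: v starts 1 cm/s; Δx = 1·5 + ½·1·5² = 17.5 cm; v ends 6 cm/s.
5–9 s: v starts 6 cm/s; Δx = 6·4 + ½·-7·4² = -32 cm; v ends -22 cm/s.
9–15 s: v starts -22 cm/s; Δx = -22·6 + ½·8·6² = 12 cm; v ends 26 cm/s.
x(15) = 8 + Σ Δx = 5.5 cm.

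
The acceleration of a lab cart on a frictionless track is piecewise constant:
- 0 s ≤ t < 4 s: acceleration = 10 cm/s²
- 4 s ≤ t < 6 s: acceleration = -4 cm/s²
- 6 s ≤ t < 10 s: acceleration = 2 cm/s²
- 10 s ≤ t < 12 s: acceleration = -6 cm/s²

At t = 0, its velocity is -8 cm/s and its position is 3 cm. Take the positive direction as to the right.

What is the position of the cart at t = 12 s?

On each constant-a segment, Δv = aΔt and Δx = v₀Δt + ½aΔt²; chain segment to segment.
0–4 s: v starts -8 cm/s; Δx = -8·4 + ½·10·4² = 48 cm; v ends 32 cm/s.
4–6 s: v starts 32 cm/s; Δx = 32·2 + ½·-4·2² = 56 cm; v ends 24 cm/s.
6–10 s: v starts 24 cm/s; Δx = 24·4 + ½·2·4² = 112 cm; v ends 32 cm/s.
10–12 s: v starts 32 cm/s; Δx = 32·2 + ½·-6·2² = 52 cm; v ends 20 cm/s.
x(12) = 3 + Σ Δx = 271 cm.

271 cm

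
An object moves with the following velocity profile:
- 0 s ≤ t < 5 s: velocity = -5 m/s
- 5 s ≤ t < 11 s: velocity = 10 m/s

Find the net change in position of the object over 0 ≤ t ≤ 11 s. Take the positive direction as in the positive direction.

35 m

Net displacement equals the area under the velocity-time graph (areas below the axis count negative).
0–5 s: -5 × 5 = -25 m
5–11 s: 10 × 6 = 60 m
Net displacement = 35 m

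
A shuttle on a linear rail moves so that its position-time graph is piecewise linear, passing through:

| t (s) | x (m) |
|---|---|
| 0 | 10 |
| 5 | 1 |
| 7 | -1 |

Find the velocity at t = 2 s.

-1.8 m/s

Velocity is the slope of the x-t graph on 0–5 s: (1 − 10)/(5 − 0) = -1.8 m/s.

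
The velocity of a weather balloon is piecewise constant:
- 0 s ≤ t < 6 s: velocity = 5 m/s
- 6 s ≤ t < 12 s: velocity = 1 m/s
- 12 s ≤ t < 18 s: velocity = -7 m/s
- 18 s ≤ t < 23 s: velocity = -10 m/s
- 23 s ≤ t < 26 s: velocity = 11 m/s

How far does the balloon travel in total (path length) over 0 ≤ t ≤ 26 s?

Distance (not displacement) is the total path length: add the absolute areas under v-t.
0–6 s: |5| × 6 = 30 m
6–12 s: |1| × 6 = 6 m
12–18 s: |-7| × 6 = 42 m
18–23 s: |-10| × 5 = 50 m
23–26 s: |11| × 3 = 33 m
Total distance = 161 m

161 m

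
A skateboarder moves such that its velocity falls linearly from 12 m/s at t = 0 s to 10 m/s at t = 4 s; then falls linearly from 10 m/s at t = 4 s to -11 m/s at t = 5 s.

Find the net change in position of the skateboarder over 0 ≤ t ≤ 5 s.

Net displacement equals the area under the velocity-time graph (areas below the axis count negative).
0–4 s: ½(12 + 10)(4) = 44 m
4–5 s: ½(10 + -11)(1) = -0.5 m
Net displacement = 43.5 m

43.5 m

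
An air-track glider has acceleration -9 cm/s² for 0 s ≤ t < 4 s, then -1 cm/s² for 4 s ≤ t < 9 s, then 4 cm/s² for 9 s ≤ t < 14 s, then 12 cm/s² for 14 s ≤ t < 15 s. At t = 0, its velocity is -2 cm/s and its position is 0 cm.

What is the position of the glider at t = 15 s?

On each constant-a segment, Δv = aΔt and Δx = v₀Δt + ½aΔt²; chain segment to segment.
0–4 s: v starts -2 cm/s; Δx = -2·4 + ½·-9·4² = -80 cm; v ends -38 cm/s.
4–9 s: v starts -38 cm/s; Δx = -38·5 + ½·-1·5² = -202.5 cm; v ends -43 cm/s.
9–14 s: v starts -43 cm/s; Δx = -43·5 + ½·4·5² = -165 cm; v ends -23 cm/s.
14–15 s: v starts -23 cm/s; Δx = -23·1 + ½·12·1² = -17 cm; v ends -11 cm/s.
x(15) = 0 + Σ Δx = -464.5 cm.

-464.5 cm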